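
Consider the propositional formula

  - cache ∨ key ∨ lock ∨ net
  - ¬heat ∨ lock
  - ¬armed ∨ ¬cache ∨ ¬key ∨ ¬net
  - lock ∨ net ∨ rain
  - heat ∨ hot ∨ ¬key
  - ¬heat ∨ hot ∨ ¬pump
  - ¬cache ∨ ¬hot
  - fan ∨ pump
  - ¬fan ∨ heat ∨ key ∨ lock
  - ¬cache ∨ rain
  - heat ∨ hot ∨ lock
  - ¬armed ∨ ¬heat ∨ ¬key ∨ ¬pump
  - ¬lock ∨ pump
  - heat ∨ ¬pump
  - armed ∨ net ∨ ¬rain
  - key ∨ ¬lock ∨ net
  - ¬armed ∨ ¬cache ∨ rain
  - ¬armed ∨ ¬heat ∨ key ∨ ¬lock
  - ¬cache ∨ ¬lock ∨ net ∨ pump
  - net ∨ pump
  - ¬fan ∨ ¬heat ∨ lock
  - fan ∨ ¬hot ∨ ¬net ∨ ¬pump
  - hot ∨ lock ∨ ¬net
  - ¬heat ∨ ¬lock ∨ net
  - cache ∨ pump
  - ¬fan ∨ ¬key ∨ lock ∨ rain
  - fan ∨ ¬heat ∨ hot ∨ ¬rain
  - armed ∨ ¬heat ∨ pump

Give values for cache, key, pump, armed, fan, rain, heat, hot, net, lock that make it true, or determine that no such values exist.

cache = False, key = True, pump = True, armed = False, fan = True, rain = False, heat = True, hot = True, net = True, lock = True

Set cache = False.
  then (cache ∨ pump) forces pump = True.
  then (heat ∨ ¬pump) forces heat = True.
  then (¬heat ∨ lock) forces lock = True.
  then (¬heat ∨ hot ∨ ¬pump) forces hot = True.
  then (¬heat ∨ ¬lock ∨ net) forces net = True.
  then (fan ∨ ¬hot ∨ ¬net ∨ ¬pump) forces fan = True.
Set key = True.
  then (¬armed ∨ ¬heat ∨ ¬key ∨ ¬pump) forces armed = False.
Set rain = False.
All clauses satisfied.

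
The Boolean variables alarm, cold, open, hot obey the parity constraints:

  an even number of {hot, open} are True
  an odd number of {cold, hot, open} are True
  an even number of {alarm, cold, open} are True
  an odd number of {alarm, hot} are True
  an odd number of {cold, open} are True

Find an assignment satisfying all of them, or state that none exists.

alarm = True, cold = True, open = False, hot = False

{hot, open}: 0 true → even ✓
{cold, hot, open}: 1 true → odd ✓
{alarm, cold, open}: 2 true → even ✓
{alarm, hot}: 1 true → odd ✓
{cold, open}: 1 true → odd ✓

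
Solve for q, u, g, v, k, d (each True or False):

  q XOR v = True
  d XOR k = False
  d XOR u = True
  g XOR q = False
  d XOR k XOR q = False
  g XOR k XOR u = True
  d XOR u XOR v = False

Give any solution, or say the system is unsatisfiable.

q=F, u=T, g=F, v=T, k=F, d=F

q XOR v = F XOR T = True ✓
d XOR k = F XOR F = False ✓
d XOR u = F XOR T = True ✓
g XOR q = F XOR F = False ✓
d XOR k XOR q = F XOR F XOR F = False ✓
g XOR k XOR u = F XOR F XOR T = True ✓
d XOR u XOR v = F XOR T XOR T = False ✓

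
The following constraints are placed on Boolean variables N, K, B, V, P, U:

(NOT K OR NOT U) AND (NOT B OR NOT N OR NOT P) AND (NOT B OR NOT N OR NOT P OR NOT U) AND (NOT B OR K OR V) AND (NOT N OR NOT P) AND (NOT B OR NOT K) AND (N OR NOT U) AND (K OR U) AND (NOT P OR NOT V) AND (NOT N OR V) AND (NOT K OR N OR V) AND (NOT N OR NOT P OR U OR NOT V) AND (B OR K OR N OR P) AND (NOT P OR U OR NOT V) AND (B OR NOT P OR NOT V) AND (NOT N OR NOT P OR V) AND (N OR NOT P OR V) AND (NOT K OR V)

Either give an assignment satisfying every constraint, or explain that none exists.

Set N = True.
  then (NOT N OR NOT P) forces P = False.
  then (NOT N OR V) forces V = True.
Set K = True.
  then (NOT K OR NOT U) forces U = False.
  then (NOT B OR NOT K) forces B = False.
All clauses satisfied.

N: True; K: True; B: False; V: True; P: False; U: False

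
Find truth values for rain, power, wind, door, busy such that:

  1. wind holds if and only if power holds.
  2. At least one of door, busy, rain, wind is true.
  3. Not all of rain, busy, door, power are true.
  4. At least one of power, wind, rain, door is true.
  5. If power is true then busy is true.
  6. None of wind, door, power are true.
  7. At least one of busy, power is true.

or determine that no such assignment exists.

rain=T, power=F, wind=F, door=F, busy=T

  (1) wind=F, power=F — same ✓
  (2) {door, busy, rain, wind}: 2 true — at least one ✓
  (3) {rain, busy, door, power}: 2/4 true — not all ✓
  (4) {power, wind, rain, door}: 1 true — at least one ✓
  (5) power=F ⇒ busy: vacuous ✓
  (6) {wind, door, power}: 0 true — none ✓
  (7) {busy, power}: 1 true — at least one ✓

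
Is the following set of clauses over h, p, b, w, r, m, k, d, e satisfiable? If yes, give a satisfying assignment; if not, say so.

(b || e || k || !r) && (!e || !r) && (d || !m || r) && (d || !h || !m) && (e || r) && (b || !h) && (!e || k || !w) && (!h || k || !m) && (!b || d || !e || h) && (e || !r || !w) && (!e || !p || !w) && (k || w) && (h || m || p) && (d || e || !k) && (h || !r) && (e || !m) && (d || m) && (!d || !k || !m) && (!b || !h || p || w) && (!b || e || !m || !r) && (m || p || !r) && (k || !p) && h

Unit clause (h) forces h = True.
In (b || !h) only b is left, so b = True.
Set p = True.
  then (k || !p) forces k = True.
Set w = False.
Set r = True.
  then (!e || !r) forces e = False.
  then (d || e || !k) forces d = True.
  then (e || !m) forces m = False.
All clauses satisfied.

h=T; p=T; b=T; w=F; r=T; m=F; k=T; d=T; e=F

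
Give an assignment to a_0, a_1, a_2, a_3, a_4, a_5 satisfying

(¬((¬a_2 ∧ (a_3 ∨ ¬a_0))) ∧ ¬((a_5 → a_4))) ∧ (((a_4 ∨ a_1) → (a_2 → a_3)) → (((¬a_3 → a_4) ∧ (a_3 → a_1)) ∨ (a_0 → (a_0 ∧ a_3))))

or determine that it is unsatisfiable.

a_0=T; a_1=T; a_2=T; a_3=F; a_4=F; a_5=T

  ¬((¬a_2 ∧ (a_3 ∨ ¬a_0))) ∧ ¬((a_5 → a_4)) = True
    ¬((¬a_2 ∧ (a_3 ∨ ¬a_0))) = True
      ¬a_2 ∧ (a_3 ∨ ¬a_0) = False
        ¬a_2 = False
        a_3 ∨ ¬a_0 = False
          ¬a_0 = False
    ¬((a_5 → a_4)) = True
      a_5 → a_4 = False
  ((a_4 ∨ a_1) → (a_2 → a_3)) → (((¬a_3 → a_4) ∧ (a_3 → a_1)) ∨ (a_0 → (a_0 ∧ a_3))) = True
    (a_4 ∨ a_1) → (a_2 → a_3) = False
      a_4 ∨ a_1 = True
      a_2 → a_3 = False
    ((¬a_3 → a_4) ∧ (a_3 → a_1)) ∨ (a_0 → (a_0 ∧ a_3)) = False
      (¬a_3 → a_4) ∧ (a_3 → a_1) = False
        ¬a_3 → a_4 = False
          ¬a_3 = True
        a_3 → a_1 = True
      a_0 → (a_0 ∧ a_3) = False
        a_0 ∧ a_3 = False
Both conjuncts True, so the formula holds.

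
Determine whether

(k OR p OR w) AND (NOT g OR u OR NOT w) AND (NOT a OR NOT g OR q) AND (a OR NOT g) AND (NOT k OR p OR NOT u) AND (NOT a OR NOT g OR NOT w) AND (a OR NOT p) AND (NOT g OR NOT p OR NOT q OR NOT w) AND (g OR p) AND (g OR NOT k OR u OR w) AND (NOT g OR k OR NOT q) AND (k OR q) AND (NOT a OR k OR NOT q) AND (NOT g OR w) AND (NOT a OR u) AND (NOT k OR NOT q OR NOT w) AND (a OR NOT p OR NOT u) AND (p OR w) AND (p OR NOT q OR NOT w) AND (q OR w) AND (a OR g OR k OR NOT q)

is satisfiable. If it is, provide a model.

g=F, q=F, p=T, w=T, u=T, k=T, a=T

Try g = True:
  (a OR NOT g) forces a = True.
  (NOT a OR NOT g OR q) forces q = True.
  (NOT a OR NOT g OR NOT w) forces w = False.
  clause (NOT g OR w) is falsified — backtrack.
So g = False.
  then (g OR p) forces p = True.
  then (a OR NOT p) forces a = True.
  then (NOT a OR u) forces u = True.
Set q = False.
  then (k OR q) forces k = True.
  then (q OR w) forces w = True.
All clauses satisfied.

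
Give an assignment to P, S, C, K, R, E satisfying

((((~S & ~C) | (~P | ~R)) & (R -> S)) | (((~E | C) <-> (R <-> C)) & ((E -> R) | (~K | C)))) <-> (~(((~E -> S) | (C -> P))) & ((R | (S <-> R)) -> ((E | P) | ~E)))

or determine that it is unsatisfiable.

P: False; S: False; C: False; K: True; R: True; E: False

  ((((~S & ~C) | (~P | ~R)) & (R -> S)) | (((~E | C) <-> (R <-> C)) & ((E -> R) | (~K | C)))) <-> (~(((~E -> S) | (C -> P))) & ((R | (S <-> R)) -> ((E | P) | ~E))) = True
    (((~S & ~C) | (~P | ~R)) & (R -> S)) | (((~E | C) <-> (R <-> C)) & ((E -> R) | (~K | C))) = False
      ((~S & ~C) | (~P | ~R)) & (R -> S) = False
        (~S & ~C) | (~P | ~R) = True
          ~S & ~C = True
            ~S = True
            ~C = True
          ~P | ~R = True
            ~P = True
            ~R = False
        R -> S = False
      ((~E | C) <-> (R <-> C)) & ((E -> R) | (~K | C)) = False
        (~E | C) <-> (R <-> C) = False
          ~E | C = True
            ~E = True
          R <-> C = False
        (E -> R) | (~K | C) = True
          E -> R = True
          ~K | C = False
            ~K = False
    ~(((~E -> S) | (C -> P))) & ((R | (S <-> R)) -> ((E | P) | ~E)) = False
      ~(((~E -> S) | (C -> P))) = False
        (~E -> S) | (C -> P) = True
          ~E -> S = False
            ~E = True
          C -> P = True
      (R | (S <-> R)) -> ((E | P) | ~E) = True
        R | (S <-> R) = True
          S <-> R = False
        (E | P) | ~E = True
          E | P = False
          ~E = True
The formula evaluates to True.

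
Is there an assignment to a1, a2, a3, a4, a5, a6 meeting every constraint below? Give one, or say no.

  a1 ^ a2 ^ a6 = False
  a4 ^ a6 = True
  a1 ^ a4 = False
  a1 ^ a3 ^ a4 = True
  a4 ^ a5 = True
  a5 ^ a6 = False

a1=F, a2=T, a3=T, a4=F, a5=T, a6=T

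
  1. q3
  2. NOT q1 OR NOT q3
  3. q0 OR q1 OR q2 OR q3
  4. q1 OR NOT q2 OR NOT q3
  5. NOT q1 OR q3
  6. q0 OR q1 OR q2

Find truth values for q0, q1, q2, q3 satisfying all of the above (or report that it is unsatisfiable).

Unit clause (q3) forces q3 = True.
In (NOT q1 OR NOT q3) only NOT q1 is left, so q1 = False.
In (q1 OR NOT q2 OR NOT q3) only NOT q2 is left, so q2 = False.
In (q0 OR q1 OR q2) only q0 is left, so q0 = True.
Check each clause:
  (q3): q3 holds.
  (NOT q1 OR NOT q3): NOT q1 holds.
  (q0 OR q1 OR q2 OR q3): q0 holds.
  (q1 OR NOT q2 OR NOT q3): NOT q2 holds.
  (NOT q1 OR q3): NOT q1 holds.
  (q0 OR q1 OR q2): q0 holds.
All clauses satisfied.

q0 = True, q1 = False, q2 = False, q3 = True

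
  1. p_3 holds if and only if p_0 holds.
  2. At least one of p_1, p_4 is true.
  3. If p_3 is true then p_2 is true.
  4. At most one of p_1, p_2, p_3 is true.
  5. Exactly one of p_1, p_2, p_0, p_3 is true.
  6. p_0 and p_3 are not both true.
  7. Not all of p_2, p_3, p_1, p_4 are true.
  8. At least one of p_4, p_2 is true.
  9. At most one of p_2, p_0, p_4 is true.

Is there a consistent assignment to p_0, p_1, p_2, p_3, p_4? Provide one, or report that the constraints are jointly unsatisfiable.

p_0 = False, p_1 = True, p_2 = False, p_3 = False, p_4 = True

  (1) p_3=F, p_0=F — same ✓
  (2) {p_1, p_4}: 2 true — at least one ✓
  (3) p_3=F ⇒ p_2: vacuous ✓
  (4) {p_1, p_2, p_3}: 1 true — at most one ✓
  (5) {p_1, p_2, p_0, p_3}: 1 true — exactly one ✓
  (6) p_0=F, p_3=F — not both ✓
  (7) {p_2, p_3, p_1, p_4}: 2/4 true — not all ✓
  (8) {p_4, p_2}: 1 true — at least one ✓
  (9) {p_2, p_0, p_4}: 1 true — at most one ✓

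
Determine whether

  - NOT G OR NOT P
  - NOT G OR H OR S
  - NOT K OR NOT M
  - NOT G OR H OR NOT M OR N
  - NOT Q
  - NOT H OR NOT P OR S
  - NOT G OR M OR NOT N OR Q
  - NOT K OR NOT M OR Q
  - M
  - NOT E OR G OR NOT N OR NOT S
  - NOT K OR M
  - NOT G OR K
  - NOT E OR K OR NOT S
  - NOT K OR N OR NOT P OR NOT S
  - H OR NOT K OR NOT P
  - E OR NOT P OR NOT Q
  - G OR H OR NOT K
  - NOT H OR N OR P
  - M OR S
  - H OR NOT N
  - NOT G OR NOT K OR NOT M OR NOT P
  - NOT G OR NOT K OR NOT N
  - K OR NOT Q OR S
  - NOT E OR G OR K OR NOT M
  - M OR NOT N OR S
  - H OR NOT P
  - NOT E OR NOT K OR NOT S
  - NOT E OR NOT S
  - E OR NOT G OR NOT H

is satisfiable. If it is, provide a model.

Unit clause (NOT Q) forces Q = False.
Unit clause (M) forces M = True.
In (NOT K OR NOT M) only NOT K is left, so K = False.
In (NOT G OR K) only NOT G is left, so G = False.
In (NOT E OR G OR K OR NOT M) only NOT E is left, so E = False.
Set H = True.
Set S = True.
Set N = True.
Set P = True.
All clauses satisfied.

M = True, Q = False, H = True, K = False, S = True, N = True, P = True, G = False, E = False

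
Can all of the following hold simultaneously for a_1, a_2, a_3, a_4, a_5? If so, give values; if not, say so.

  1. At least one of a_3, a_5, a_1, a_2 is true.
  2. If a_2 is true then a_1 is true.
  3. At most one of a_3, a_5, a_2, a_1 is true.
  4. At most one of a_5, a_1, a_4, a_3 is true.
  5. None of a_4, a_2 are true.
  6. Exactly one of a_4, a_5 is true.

a_1: False; a_2: False; a_3: False; a_4: False; a_5: True

  (1) {a_3, a_5, a_1, a_2}: 1 true — at least one ✓
  (2) a_2=F ⇒ a_1: vacuous ✓
  (3) {a_3, a_5, a_2, a_1}: 1 true — at most one ✓
  (4) {a_5, a_1, a_4, a_3}: 1 true — at most one ✓
  (5) {a_4, a_2}: 0 true — none ✓
  (6) {a_4, a_5}: 1 true — exactly one ✓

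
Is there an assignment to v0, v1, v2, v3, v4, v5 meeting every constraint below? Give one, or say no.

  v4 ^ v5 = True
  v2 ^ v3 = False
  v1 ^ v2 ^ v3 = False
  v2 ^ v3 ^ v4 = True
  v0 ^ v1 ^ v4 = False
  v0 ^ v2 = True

v0 = True, v1 = False, v2 = False, v3 = False, v4 = True, v5 = False

v4 ^ v5 = T ^ F = True ✓
v2 ^ v3 = F ^ F = False ✓
v1 ^ v2 ^ v3 = F ^ F ^ F = False ✓
v2 ^ v3 ^ v4 = F ^ F ^ T = True ✓
v0 ^ v1 ^ v4 = T ^ F ^ T = False ✓
v0 ^ v2 = T ^ F = True ✓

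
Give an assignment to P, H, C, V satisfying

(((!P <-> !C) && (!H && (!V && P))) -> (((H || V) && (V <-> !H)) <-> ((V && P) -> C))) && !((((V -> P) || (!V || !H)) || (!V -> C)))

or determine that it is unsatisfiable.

UNSATISFIABLE

The conjunct !((((V -> P) || (!V || !H)) || (!V -> C))) is unsatisfiable on its own:
  V = True: this becomes !(((P || !H) || True)) = False.
  V = False: this becomes !((True || C)) = False.
So the whole conjunction is unsatisfiable.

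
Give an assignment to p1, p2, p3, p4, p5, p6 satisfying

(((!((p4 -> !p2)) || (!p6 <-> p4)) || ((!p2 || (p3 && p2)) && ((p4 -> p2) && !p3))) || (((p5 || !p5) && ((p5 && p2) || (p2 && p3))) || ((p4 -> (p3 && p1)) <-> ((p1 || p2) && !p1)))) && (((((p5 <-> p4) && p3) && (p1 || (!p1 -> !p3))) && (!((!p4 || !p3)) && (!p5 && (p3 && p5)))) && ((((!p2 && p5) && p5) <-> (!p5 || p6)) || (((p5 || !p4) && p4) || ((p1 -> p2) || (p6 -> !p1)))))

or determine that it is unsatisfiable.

UNSATISFIABLE

Case p5 = True: the conjunct !p5 is False.
Case p5 = False: the conjunct p5 is False.
Both cases fail — unsatisfiable.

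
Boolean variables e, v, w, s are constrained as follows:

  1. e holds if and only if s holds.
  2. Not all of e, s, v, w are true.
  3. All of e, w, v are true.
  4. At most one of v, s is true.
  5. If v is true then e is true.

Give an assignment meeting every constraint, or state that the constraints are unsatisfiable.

Case v = True:
  (3) forces e = True.
  (1) with e=T forces s = True.
  Constraint (4) is violated (v=T, s=T) — contradiction.
Case v = False:
  Constraint (3) is violated (v=F) — contradiction.
Both cases fail — unsatisfiable.

UNSATISFIABLE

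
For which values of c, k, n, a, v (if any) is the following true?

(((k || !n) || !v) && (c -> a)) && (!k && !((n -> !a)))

c = True, k = False, n = True, a = True, v = False

  ((k || !n) || !v) && (c -> a) = True
    (k || !n) || !v = True
      k || !n = False
        !n = False
      !v = True
    c -> a = True
  !k && !((n -> !a)) = True
    !k = True
    !((n -> !a)) = True
      n -> !a = False
        !a = False
Both conjuncts True, so the formula holds.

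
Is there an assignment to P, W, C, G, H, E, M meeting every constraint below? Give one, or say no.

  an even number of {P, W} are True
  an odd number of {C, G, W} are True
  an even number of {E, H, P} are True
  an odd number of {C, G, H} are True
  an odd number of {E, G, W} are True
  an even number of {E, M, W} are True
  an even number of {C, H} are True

P = False, W = False, C = False, G = True, H = False, E = False, M = False

{P, W}: 0 true → even ✓
{C, G, W}: 1 true → odd ✓
{E, H, P}: 0 true → even ✓
{C, G, H}: 1 true → odd ✓
{E, G, W}: 1 true → odd ✓
{E, M, W}: 0 true → even ✓
{C, H}: 0 true → even ✓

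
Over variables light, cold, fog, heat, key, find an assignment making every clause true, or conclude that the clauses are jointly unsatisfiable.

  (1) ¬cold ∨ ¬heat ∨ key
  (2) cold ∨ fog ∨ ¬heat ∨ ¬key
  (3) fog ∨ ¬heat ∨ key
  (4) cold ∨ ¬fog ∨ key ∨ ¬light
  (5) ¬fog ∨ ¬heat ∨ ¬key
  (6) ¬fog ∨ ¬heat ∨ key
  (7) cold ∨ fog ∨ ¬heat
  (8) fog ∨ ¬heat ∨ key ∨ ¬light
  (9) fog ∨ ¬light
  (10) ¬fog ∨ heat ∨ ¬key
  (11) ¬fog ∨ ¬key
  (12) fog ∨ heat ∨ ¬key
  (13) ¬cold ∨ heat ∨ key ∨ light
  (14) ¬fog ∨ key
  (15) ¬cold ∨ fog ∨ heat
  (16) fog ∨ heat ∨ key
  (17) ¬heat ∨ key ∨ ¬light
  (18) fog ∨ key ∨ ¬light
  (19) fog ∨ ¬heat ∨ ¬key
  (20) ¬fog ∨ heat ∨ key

Case key = True:
  (¬fog ∨ ¬key) forces fog = False.
  (fog ∨ ¬light) forces light = False.
  (fog ∨ heat ∨ ¬key) forces heat = True.
  Clause (fog ∨ ¬heat ∨ ¬key) is falsified — contradiction.
Case key = False:
  (¬fog ∨ key) forces fog = False.
  (fog ∨ ¬heat ∨ key) forces heat = False.
  Clause (fog ∨ heat ∨ key) is falsified — contradiction.
Both cases fail, so the formula is unsatisfiable.

Unsatisfiable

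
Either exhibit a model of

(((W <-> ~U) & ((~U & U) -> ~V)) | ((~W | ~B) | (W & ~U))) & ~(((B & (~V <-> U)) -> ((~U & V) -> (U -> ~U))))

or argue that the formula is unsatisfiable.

Unsatisfiable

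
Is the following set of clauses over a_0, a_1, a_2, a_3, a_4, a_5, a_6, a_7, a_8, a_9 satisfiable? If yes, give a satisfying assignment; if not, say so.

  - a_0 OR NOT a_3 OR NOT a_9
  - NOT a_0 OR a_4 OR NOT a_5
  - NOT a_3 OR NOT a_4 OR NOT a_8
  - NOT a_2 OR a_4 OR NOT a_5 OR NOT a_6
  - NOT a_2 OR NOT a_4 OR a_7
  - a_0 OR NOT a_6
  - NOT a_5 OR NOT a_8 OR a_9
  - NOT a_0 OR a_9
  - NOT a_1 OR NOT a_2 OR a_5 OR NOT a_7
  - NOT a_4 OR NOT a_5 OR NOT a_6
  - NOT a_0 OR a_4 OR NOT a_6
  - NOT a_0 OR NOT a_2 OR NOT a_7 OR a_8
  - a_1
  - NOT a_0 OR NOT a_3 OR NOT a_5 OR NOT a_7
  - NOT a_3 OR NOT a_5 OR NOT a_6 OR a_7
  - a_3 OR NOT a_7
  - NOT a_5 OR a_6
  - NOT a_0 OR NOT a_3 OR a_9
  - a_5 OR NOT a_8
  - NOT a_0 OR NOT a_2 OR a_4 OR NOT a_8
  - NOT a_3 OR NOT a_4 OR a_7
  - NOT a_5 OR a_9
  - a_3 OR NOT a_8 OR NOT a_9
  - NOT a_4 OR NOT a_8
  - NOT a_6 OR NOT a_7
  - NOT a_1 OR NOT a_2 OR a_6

Unit clause (a_1) forces a_1 = True.
Set a_0 = True.
  then (NOT a_0 OR a_9) forces a_9 = True.
Try a_2 = True:
  (NOT a_1 OR NOT a_2 OR a_6) forces a_6 = True.
  (NOT a_0 OR a_4 OR NOT a_6) forces a_4 = True.
  (NOT a_2 OR NOT a_4 OR a_7) forces a_7 = True.
  clause (NOT a_6 OR NOT a_7) is falsified — backtrack.
So a_2 = False.
Set a_3 = False.
  then (a_3 OR NOT a_7) forces a_7 = False.
  then (a_3 OR NOT a_8 OR NOT a_9) forces a_8 = False.
Set a_4 = False.
  then (NOT a_0 OR a_4 OR NOT a_5) forces a_5 = False.
  then (NOT a_0 OR a_4 OR NOT a_6) forces a_6 = False.
All clauses satisfied.

a_0=T, a_1=T, a_2=F, a_3=F, a_4=F, a_5=F, a_6=F, a_7=F, a_8=F, a_9=T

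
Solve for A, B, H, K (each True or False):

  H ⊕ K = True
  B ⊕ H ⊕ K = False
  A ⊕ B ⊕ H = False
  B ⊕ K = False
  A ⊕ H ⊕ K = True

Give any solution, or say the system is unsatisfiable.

Unsatisfiable

Adding constraints 3, 4, 5 mod 2: every variable appears an even number of times on the left, so the left side is 0.
But the right sides sum to 1 (mod 2). 0 ≠ 1 — the system is inconsistent.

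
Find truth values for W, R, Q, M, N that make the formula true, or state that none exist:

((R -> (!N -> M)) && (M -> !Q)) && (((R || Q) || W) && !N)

W = True; R = False; Q = False; M = True; N = False

  (R -> (!N -> M)) && (M -> !Q) = True
    R -> (!N -> M) = True
      !N -> M = True
        !N = True
    M -> !Q = True
      !Q = True
  ((R || Q) || W) && !N = True
    (R || Q) || W = True
      R || Q = False
    !N = True
Both conjuncts True, so the formula holds.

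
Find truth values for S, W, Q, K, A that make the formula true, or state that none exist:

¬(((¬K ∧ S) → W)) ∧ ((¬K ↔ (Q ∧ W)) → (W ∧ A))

S: True; W: False; Q: False; K: False; A: True

  ¬(((¬K ∧ S) → W)) = True
    (¬K ∧ S) → W = False
      ¬K ∧ S = True
        ¬K = True
  (¬K ↔ (Q ∧ W)) → (W ∧ A) = True
    ¬K ↔ (Q ∧ W) = False
      ¬K = True
      Q ∧ W = False
    W ∧ A = False
Both conjuncts True, so the formula holds.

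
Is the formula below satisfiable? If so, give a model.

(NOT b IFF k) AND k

k = True; b = False

  NOT b IFF k = True
    NOT b = True
Both conjuncts True, so the formula holds.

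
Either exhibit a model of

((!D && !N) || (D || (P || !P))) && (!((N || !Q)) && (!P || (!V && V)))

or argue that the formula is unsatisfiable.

D=T, P=F, V=F, Q=T, N=F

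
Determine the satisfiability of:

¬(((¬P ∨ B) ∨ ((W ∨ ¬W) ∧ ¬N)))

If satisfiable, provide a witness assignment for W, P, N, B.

W: True, P: True, N: True, B: False

  ¬(((¬P ∨ B) ∨ ((W ∨ ¬W) ∧ ¬N))) = True
    (¬P ∨ B) ∨ ((W ∨ ¬W) ∧ ¬N) = False
      ¬P ∨ B = False
        ¬P = False
      (W ∨ ¬W) ∧ ¬N = False
        W ∨ ¬W = True
          ¬W = False
        ¬N = False
The formula evaluates to True.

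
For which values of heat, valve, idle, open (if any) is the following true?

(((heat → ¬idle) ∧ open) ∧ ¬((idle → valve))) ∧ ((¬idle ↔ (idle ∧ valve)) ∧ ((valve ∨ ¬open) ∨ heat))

No satisfying assignment exists.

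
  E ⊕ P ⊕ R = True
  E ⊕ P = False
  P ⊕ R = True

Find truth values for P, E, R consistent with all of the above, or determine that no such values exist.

P = False, E = False, R = True

E ⊕ P ⊕ R = F ⊕ F ⊕ T = True ✓
E ⊕ P = F ⊕ F = False ✓
P ⊕ R = F ⊕ T = True ✓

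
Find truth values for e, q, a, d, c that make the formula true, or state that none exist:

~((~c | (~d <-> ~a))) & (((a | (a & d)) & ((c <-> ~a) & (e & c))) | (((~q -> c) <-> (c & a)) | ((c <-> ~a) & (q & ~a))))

e: False, q: False, a: True, d: False, c: True

  ~((~c | (~d <-> ~a))) = True
    ~c | (~d <-> ~a) = False
      ~c = False
      ~d <-> ~a = False
        ~d = True
        ~a = False
  ((a | (a & d)) & ((c <-> ~a) & (e & c))) | (((~q -> c) <-> (c & a)) | ((c <-> ~a) & (q & ~a))) = True
    (a | (a & d)) & ((c <-> ~a) & (e & c)) = False
      a | (a & d) = True
        a & d = False
      (c <-> ~a) & (e & c) = False
        c <-> ~a = False
          ~a = False
        e & c = False
    ((~q -> c) <-> (c & a)) | ((c <-> ~a) & (q & ~a)) = True
      (~q -> c) <-> (c & a) = True
        ~q -> c = True
          ~q = True
        c & a = True
      (c <-> ~a) & (q & ~a) = False
        c <-> ~a = False
          ~a = False
        q & ~a = False
          ~a = False
Both conjuncts True, so the formula holds.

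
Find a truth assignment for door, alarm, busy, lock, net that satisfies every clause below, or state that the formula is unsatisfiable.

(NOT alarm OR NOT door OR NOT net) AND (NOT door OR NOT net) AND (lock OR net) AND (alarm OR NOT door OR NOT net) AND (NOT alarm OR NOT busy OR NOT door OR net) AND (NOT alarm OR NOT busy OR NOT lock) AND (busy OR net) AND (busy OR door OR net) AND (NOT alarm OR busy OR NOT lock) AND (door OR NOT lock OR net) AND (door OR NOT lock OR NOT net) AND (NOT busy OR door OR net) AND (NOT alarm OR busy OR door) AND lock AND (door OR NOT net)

Unit clause (lock) forces lock = True.
Try door = False:
  (door OR NOT lock OR net) forces net = True.
  clause (door OR NOT lock OR NOT net) is falsified — backtrack.
So door = True.
  then (NOT door OR NOT net) forces net = False.
  then (busy OR net) forces busy = True.
  then (NOT alarm OR NOT busy OR NOT door OR net) forces alarm = False.
All clauses satisfied.

door: True, alarm: False, busy: True, lock: True, net: False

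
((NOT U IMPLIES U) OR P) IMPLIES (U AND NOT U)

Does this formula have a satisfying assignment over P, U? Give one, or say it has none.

P = False, U = False

  ((NOT U IMPLIES U) OR P) IMPLIES (U AND NOT U) = True
    (NOT U IMPLIES U) OR P = False
      NOT U IMPLIES U = False
        NOT U = True
    U AND NOT U = False
      NOT U = True
The formula evaluates to True.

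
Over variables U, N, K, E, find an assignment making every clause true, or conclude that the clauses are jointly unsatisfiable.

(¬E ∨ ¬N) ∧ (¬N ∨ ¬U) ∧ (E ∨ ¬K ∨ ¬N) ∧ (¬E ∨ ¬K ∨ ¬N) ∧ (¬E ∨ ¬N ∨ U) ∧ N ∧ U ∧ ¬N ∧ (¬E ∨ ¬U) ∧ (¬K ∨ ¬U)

Case N = True:
  Clause (¬N) is falsified — contradiction.
Case N = False:
  Clause (N) is falsified — contradiction.
Both cases fail, so the formula is unsatisfiable.

Unsatisfiable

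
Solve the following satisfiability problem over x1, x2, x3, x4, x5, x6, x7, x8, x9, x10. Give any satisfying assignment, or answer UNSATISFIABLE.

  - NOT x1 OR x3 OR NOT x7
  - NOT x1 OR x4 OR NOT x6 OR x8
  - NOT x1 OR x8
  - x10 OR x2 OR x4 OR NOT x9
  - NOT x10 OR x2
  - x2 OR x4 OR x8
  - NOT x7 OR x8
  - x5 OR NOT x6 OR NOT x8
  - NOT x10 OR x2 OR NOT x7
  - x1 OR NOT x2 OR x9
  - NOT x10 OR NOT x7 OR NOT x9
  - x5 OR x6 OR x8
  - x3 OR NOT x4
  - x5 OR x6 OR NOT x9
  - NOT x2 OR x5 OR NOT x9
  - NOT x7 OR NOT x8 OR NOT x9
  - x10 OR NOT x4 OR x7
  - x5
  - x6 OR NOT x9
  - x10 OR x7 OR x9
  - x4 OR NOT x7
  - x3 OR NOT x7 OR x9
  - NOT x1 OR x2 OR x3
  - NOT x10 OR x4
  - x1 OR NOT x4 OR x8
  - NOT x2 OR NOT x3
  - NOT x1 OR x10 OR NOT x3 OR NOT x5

x1 = False, x2 = False, x3 = True, x4 = True, x5 = True, x6 = False, x7 = True, x8 = True, x9 = False, x10 = False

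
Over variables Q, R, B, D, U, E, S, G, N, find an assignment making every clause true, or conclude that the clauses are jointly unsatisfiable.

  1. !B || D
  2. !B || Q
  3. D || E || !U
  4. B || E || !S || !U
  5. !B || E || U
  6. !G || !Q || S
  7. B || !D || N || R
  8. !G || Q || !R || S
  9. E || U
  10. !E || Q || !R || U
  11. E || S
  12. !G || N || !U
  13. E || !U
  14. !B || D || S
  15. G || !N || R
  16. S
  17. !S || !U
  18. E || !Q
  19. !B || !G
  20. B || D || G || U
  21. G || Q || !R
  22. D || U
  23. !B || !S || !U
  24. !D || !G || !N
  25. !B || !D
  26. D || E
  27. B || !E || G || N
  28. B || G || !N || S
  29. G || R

Q: True, R: True, B: False, D: True, U: False, E: True, S: True, G: True, N: False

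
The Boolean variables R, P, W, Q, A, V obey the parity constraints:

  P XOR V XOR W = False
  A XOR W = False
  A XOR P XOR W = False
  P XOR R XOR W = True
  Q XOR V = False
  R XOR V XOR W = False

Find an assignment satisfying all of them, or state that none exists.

R: False, P: False, W: True, Q: True, A: True, V: True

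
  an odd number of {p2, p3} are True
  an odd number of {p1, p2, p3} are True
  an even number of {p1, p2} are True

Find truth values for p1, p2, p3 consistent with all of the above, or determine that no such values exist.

p1 = False, p2 = False, p3 = True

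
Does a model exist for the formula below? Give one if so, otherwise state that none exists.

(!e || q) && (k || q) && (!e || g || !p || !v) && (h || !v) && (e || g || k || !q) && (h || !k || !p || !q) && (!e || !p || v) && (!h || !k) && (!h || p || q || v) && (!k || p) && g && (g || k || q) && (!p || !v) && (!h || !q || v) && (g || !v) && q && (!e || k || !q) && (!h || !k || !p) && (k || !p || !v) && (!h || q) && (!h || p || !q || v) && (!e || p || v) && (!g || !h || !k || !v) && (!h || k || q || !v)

h = False; k = False; g = True; v = False; q = True; e = False; p = True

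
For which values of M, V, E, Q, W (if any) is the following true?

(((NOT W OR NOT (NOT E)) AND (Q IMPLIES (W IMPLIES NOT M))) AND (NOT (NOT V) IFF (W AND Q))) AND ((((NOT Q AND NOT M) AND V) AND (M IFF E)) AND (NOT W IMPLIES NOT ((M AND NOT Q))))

Unsatisfiable

Case M = True: the conjunct NOT M is False.
Case M = False: the formula simplifies to ((NOT W OR NOT (NOT E)) AND (NOT (NOT V) IFF (W AND Q))) AND ((NOT Q AND V) AND NOT E).
  Q = True: the conjunct NOT Q is False.
  Q = False: simplifies to ((NOT W OR NOT (NOT E)) AND NOT V) AND (V AND NOT E).
    V = True: the conjunct NOT V is False.
    V = False: the conjunct V is False.
Both cases fail — unsatisfiable.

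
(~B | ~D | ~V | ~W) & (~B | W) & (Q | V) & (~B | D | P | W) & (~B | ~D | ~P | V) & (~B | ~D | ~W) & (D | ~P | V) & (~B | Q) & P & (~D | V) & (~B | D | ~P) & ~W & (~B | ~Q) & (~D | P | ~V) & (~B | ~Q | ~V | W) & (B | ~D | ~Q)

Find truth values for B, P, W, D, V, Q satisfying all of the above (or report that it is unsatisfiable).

Unit clause (P) forces P = True.
Unit clause (~W) forces W = False.
In (~B | W) only ~B is left, so B = False.
Set D = False.
  then (D | ~P | V) forces V = True.
Set Q = False.
All clauses satisfied.

B = False, P = True, W = False, D = False, V = True, Q = False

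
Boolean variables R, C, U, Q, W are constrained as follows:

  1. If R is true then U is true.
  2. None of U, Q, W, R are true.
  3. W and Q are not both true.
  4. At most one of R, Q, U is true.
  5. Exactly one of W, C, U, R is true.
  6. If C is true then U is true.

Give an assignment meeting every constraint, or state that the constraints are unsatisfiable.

No satisfying assignment exists.

Case R = True:
  Constraint (2) is violated (R=T) — contradiction.
Case R = False:
  (2) forces U = False.
  (2) forces Q = False.
  (2) forces W = False.
  (5) with W=F, U=F, R=F forces C = True.
  Constraint (6) is violated (C=T, U=F) — contradiction.
Both cases fail — unsatisfiable.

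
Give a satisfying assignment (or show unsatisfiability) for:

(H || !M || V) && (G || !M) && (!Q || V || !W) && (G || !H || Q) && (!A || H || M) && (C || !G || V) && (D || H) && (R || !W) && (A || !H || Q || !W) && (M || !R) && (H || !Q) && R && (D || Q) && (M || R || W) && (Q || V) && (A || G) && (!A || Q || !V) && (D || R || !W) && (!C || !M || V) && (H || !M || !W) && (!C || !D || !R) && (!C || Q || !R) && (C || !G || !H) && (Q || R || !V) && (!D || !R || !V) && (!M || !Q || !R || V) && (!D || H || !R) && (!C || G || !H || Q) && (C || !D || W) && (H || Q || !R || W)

Unit clause (R) forces R = True.
In (M || !R) only M is left, so M = True.
In (G || !M) only G is left, so G = True.
Try Q = False:
  (D || Q) forces D = True.
  (Q || V) forces V = True.
  clause (!D || !R || !V) is falsified — backtrack.
So Q = True.
  then (H || !Q) forces H = True.
  then (C || !G || !H) forces C = True.
  then (!M || !Q || !R || V) forces V = True.
  then (!C || !D || !R) forces D = False.
Set A = False.
Set W = False.
All clauses satisfied.

Q: True; M: True; A: False; D: False; H: True; C: True; W: False; R: True; V: True; G: True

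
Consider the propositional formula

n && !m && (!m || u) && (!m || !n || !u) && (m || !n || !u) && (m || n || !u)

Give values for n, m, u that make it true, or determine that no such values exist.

n: True, m: False, u: False

Unit clause (n) forces n = True.
Unit clause (!m) forces m = False.
In (m || !n || !u) only !u is left, so u = False.
Check each clause:
  (n): n holds.
  (!m): !m holds.
  (!m || u): !m holds.
  (!m || !n || !u): !m holds.
  (m || !n || !u): !u holds.
  (m || n || !u): n holds.
All clauses satisfied.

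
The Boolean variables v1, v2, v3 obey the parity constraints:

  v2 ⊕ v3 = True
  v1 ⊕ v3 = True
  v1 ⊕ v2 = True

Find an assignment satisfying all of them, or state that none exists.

Adding constraints 1, 2, 3 mod 2: every variable appears an even number of times on the left, so the left side is 0.
But the right sides sum to 1 (mod 2). 0 ≠ 1 — the system is inconsistent.

Unsatisfiable — no assignment works.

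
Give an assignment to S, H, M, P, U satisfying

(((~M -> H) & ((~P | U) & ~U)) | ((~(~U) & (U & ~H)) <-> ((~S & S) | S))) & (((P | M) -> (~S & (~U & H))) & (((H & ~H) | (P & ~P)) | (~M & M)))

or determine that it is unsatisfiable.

The conjunct ((H & ~H) | (P & ~P)) | (~M & M) is unsatisfiable on its own:
  H=F, M=F, P=F: evaluates to False.
  H=F, M=F, P=T: evaluates to False.
  H=F, M=T, P=F: evaluates to False.
  H=F, M=T, P=T: evaluates to False.
  H=T, M=F, P=F: evaluates to False.
  H=T, M=F, P=T: evaluates to False.
  H=T, M=T, P=F: evaluates to False.
  H=T, M=T, P=T: evaluates to False.
So the whole conjunction is unsatisfiable.

The formula is unsatisfiable.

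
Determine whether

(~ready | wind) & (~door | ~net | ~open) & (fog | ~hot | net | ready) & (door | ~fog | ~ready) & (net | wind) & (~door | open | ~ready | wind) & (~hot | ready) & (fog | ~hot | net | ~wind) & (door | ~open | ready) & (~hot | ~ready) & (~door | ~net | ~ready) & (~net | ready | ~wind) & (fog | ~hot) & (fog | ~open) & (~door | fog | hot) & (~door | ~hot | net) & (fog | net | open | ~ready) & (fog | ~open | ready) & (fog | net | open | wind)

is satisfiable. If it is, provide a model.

door = False, hot = False, ready = True, net = True, open = False, fog = False, wind = True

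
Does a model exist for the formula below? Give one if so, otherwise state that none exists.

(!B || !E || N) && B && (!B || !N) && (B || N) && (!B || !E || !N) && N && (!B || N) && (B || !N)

Case N = True:
  (B) forces B = True.
  Clause (!B || !N) is falsified — contradiction.
Case N = False:
  Clause (N) is falsified — contradiction.
Both cases fail, so the formula is unsatisfiable.

Unsatisfiable — no assignment works.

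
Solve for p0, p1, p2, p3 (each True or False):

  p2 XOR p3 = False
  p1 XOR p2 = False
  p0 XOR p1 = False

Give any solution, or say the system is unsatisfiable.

p0 = True; p1 = True; p2 = True; p3 = True

p2 XOR p3 = T XOR T = False ✓
p1 XOR p2 = T XOR T = False ✓
p0 XOR p1 = T XOR T = False ✓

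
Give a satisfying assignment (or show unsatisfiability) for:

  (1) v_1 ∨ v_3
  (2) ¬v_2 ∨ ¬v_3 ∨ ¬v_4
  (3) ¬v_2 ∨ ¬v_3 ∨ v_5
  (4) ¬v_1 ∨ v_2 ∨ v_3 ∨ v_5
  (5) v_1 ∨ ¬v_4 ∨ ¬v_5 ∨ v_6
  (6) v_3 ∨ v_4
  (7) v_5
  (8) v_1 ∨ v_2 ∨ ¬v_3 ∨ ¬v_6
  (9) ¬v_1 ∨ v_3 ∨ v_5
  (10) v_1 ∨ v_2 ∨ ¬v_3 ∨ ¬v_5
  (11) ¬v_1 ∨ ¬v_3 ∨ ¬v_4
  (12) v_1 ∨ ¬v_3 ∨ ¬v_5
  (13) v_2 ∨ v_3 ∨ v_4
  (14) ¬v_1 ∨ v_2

v_1 = True; v_2 = True; v_3 = True; v_4 = False; v_5 = True; v_6 = False

Unit clause (v_5) forces v_5 = True.
Try v_1 = False:
  (v_1 ∨ v_3) forces v_3 = True.
  clause (v_1 ∨ ¬v_3 ∨ ¬v_5) is falsified — backtrack.
So v_1 = True.
  then (¬v_1 ∨ v_2) forces v_2 = True.
Set v_3 = True.
  then (¬v_2 ∨ ¬v_3 ∨ ¬v_4) forces v_4 = False.
Set v_6 = False.
All clauses satisfied.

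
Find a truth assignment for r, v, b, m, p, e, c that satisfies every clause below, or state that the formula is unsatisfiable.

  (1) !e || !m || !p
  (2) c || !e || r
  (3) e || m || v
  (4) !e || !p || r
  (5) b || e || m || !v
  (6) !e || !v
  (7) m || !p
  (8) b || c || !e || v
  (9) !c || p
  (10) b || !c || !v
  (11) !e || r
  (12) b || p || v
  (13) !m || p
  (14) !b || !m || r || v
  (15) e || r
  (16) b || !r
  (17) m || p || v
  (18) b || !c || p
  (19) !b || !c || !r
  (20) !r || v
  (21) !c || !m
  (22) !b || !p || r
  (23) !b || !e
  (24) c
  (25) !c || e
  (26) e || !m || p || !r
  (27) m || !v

Unsatisfiable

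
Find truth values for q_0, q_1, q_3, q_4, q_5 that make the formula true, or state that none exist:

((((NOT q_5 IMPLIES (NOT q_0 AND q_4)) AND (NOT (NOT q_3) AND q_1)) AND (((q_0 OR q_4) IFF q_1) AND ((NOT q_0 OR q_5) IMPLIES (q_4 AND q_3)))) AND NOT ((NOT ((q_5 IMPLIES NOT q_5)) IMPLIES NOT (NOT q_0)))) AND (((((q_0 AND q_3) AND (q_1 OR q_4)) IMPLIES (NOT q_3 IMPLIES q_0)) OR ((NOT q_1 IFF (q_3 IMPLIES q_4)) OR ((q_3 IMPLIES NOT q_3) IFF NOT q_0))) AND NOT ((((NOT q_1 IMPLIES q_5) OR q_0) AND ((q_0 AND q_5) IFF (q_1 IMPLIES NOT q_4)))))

Case q_0 = True: the conjunct NOT ((NOT ((q_5 IMPLIES NOT q_5)) IMPLIES NOT (NOT q_0))) becomes NOT ((NOT ((q_5 IMPLIES NOT q_5)) IMPLIES True)) = False.
Case q_0 = False: the formula simplifies to ((((NOT q_5 IMPLIES q_4) AND (NOT (NOT q_3) AND q_1)) AND ((q_4 IFF q_1) AND (q_4 AND q_3))) AND NOT ((q_5 IMPLIES NOT q_5))) AND NOT (((NOT q_1 IMPLIES q_5) AND NOT ((q_1 IMPLIES NOT q_4)))).
  q_5 = True: simplifies to ((NOT (NOT q_3) AND q_1) AND ((q_4 IFF q_1) AND (q_4 AND q_3))) AND NOT (NOT ((q_1 IMPLIES NOT q_4))).
    q_1 = True: simplifies to (NOT (NOT q_3) AND (q_4 AND (q_4 AND q_3))) AND NOT (NOT (NOT q_4)).
      q_4 = True: the conjunct NOT (NOT (NOT q_4)) becomes NOT (NOT False) = False.
      q_4 = False: the conjunct q_4 is False.
    q_1 = False: the conjunct q_1 is False.
  q_5 = False: the conjunct NOT ((q_5 IMPLIES NOT q_5)) becomes NOT ((False IMPLIES True)) = False.
Both cases fail — unsatisfiable.

UNSATISFIABLE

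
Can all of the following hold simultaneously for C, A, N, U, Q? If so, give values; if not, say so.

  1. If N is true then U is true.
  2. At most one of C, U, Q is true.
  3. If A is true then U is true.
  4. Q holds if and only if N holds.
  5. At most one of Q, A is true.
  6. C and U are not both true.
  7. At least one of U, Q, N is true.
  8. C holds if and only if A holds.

C = False; A = False; N = False; U = True; Q = False

  (1) N=F ⇒ U: vacuous ✓
  (2) {C, U, Q}: 1 true — at most one ✓
  (3) A=F ⇒ U: vacuous ✓
  (4) Q=F, N=F — same ✓
  (5) {Q, A}: 0 true — at most one ✓
  (6) C=F, U=T — not both ✓
  (7) {U, Q, N}: 1 true — at least one ✓
  (8) C=F, A=F — same ✓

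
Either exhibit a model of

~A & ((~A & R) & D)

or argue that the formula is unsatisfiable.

D: True, A: False, R: True

  ~A = True
  (~A & R) & D = True
    ~A & R = True
      ~A = True
Both conjuncts True, so the formula holds.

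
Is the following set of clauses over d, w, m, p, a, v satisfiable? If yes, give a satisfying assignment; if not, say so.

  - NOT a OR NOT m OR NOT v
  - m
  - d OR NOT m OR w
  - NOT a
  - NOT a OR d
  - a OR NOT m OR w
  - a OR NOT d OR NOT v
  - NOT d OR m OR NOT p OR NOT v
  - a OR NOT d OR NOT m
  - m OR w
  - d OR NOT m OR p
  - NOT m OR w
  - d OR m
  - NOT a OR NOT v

d = False, w = True, m = True, p = True, a = False, v = True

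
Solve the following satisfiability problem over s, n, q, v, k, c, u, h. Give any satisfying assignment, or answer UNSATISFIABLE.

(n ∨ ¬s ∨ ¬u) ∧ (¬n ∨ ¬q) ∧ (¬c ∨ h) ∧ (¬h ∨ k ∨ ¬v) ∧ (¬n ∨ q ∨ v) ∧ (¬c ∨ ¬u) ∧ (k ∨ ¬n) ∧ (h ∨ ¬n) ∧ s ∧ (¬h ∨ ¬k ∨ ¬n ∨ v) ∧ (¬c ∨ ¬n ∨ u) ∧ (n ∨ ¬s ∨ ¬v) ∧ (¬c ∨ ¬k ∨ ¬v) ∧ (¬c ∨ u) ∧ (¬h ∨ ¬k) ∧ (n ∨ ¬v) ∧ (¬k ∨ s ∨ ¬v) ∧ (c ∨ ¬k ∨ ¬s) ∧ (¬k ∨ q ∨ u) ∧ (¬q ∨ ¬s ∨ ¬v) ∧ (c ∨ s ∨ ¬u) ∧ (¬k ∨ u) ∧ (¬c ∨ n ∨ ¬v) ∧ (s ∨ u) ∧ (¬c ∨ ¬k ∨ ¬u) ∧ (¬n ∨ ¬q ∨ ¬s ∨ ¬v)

s = True, n = False, q = True, v = False, k = False, c = False, u = False, h = True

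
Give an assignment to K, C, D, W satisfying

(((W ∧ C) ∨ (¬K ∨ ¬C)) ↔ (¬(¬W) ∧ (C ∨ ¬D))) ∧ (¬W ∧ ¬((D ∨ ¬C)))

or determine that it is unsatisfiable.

K = True, C = True, D = False, W = False

  ((W ∧ C) ∨ (¬K ∨ ¬C)) ↔ (¬(¬W) ∧ (C ∨ ¬D)) = True
    (W ∧ C) ∨ (¬K ∨ ¬C) = False
      W ∧ C = False
      ¬K ∨ ¬C = False
        ¬K = False
        ¬C = False
    ¬(¬W) ∧ (C ∨ ¬D) = False
      ¬(¬W) = False
        ¬W = True
      C ∨ ¬D = True
        ¬D = True
  ¬W ∧ ¬((D ∨ ¬C)) = True
    ¬W = True
    ¬((D ∨ ¬C)) = True
      D ∨ ¬C = False
        ¬C = False
Both conjuncts True, so the formula holds.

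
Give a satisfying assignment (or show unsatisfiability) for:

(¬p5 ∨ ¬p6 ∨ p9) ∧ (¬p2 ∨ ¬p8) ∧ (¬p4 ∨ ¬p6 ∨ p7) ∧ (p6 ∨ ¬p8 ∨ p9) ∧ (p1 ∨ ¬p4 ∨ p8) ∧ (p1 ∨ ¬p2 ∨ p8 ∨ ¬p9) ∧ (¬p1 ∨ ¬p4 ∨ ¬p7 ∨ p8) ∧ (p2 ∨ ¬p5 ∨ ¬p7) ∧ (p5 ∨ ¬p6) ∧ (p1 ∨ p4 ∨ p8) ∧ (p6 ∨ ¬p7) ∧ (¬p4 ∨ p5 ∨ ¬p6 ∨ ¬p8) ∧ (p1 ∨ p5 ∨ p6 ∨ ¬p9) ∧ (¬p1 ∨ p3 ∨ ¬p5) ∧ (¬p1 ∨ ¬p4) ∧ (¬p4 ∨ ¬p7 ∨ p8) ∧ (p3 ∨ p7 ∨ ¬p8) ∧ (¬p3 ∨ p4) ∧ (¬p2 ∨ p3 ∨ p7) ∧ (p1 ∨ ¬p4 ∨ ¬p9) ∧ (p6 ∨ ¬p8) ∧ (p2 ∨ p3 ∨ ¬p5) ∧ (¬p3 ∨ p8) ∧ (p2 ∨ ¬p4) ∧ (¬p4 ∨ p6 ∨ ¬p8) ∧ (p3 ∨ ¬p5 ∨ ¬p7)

Set p1 = True.
  then (¬p1 ∨ ¬p4) forces p4 = False.
  then (¬p3 ∨ p4) forces p3 = False.
  then (¬p1 ∨ p3 ∨ ¬p5) forces p5 = False.
  then (p5 ∨ ¬p6) forces p6 = False.
  then (p6 ∨ ¬p7) forces p7 = False.
  then (p3 ∨ p7 ∨ ¬p8) forces p8 = False.
  then (¬p2 ∨ p3 ∨ p7) forces p2 = False.
Set p9 = True.
All clauses satisfied.

p1 = True; p2 = False; p3 = False; p4 = False; p5 = False; p6 = False; p7 = False; p8 = False; p9 = True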